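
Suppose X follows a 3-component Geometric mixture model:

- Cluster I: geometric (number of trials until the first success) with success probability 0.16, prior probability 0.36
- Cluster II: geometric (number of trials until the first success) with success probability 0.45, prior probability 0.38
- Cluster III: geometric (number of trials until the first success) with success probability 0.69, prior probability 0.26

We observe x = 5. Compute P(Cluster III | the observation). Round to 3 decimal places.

The responsibility of component k is π_k f_k(x) divided by Σ_j π_j f_j(x).
Geometric probabilities:
  L_I = 0.0796594
  L_II = 0.0411778
  L_III = 0.00637229
Weight by the priors:
  π_I·L_I = 0.36 × 0.0796594 = 0.0286774
  π_II·L_II = 0.38 × 0.0411778 = 0.0156476
  π_III·L_III = 0.26 × 0.00637229 = 0.0016568
Denominator: 0.0286774 + 0.0156476 + 0.0016568 = 0.0459818
P(Cluster III | x) = 0.0016568 / 0.0459818 ≈ 0.036

0.036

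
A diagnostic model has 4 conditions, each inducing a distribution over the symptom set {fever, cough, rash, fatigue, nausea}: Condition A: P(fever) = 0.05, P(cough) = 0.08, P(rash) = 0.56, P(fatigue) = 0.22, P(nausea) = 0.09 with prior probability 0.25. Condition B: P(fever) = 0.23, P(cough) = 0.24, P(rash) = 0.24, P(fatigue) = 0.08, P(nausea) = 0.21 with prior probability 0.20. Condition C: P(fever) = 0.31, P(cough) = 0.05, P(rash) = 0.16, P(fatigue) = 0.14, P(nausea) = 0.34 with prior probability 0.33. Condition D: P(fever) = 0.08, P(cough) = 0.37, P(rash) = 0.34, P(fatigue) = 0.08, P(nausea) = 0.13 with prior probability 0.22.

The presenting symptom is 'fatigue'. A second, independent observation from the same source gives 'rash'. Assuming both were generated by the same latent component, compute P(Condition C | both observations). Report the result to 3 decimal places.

0.154

Apply Bayes' rule: the posterior for each component is proportional to its prior times its likelihood at x.
Since both observations come from the same component, the likelihood for component k is f_k(x₁)·f_k(x₂).
  L_A = [0.22] × [0.56] = 0.1232
  L_B = [0.08] × [0.24] = 0.0192
  L_C = [0.14] × [0.16] = 0.0224
  L_D = [0.08] × [0.34] = 0.0272
Unnormalised posteriors:
  w_A·L_A = 0.25 × 0.1232 = 0.0308
  w_B·L_B = 0.20 × 0.0192 = 0.00384
  w_C·L_C = 0.33 × 0.0224 = 0.007392
  w_D·L_D = 0.22 × 0.0272 = 0.005984
Marginal: 0.0308 + 0.00384 + 0.007392 + 0.005984 = 0.048016
P(Condition C | x) = 0.007392 / 0.048016 ≈ 0.154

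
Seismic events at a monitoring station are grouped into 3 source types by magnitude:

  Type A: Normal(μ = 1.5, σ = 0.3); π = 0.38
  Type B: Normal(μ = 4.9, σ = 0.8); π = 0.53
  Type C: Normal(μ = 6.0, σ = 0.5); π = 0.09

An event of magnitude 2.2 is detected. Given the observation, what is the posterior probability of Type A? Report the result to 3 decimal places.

0.974

Posterior ∝ prior × likelihood, so P(k | x) ∝ w_k f_k(x); normalise over all components.
Normal densities:
  f_A = 0.0874063
  f_B = 0.0016764
  f_C = 2.28831e-13
Unnormalised posteriors:
  w_A·f_A = 0.38 × 0.0874063 = 0.0332144
  w_B·f_B = 0.53 × 0.0016764 = 0.000888491
  w_C·f_C = 0.09 × 2.28831e-13 = 2.05948e-14
Sum: 0.0332144 + 0.000888491 + 2.05948e-14 = 0.0341029
P(Type A | x) = 0.0332144 / 0.0341029 ≈ 0.974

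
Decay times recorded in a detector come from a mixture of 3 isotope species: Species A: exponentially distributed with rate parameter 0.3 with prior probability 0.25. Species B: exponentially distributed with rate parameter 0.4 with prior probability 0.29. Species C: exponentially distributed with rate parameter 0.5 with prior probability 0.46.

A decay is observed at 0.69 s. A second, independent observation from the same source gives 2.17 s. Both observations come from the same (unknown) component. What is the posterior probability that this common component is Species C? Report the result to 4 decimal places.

Apply Bayes' rule: the posterior for each component is proportional to its prior times its likelihood at x.
Since both observations come from the same component, the likelihood for component k is f_k(x₁)·f_k(x₂).
  L_A = [0.243906] × [0.156457] = 0.0381608
  L_B = [0.303525] × [0.167916] = 0.0509668
  L_C = [0.35411] × [0.168951] = 0.0598272
Unnormalised posteriors:
  w_A·L_A = 0.25 × 0.0381608 = 0.00954021
  w_B·L_B = 0.29 × 0.0509668 = 0.0147804
  w_C·L_C = 0.46 × 0.0598272 = 0.0275205
Normaliser: 0.00954021 + 0.0147804 + 0.0275205 = 0.0518411
Responsibility of Species C: 0.0275205 / 0.0518411 ≈ 0.5309

0.5309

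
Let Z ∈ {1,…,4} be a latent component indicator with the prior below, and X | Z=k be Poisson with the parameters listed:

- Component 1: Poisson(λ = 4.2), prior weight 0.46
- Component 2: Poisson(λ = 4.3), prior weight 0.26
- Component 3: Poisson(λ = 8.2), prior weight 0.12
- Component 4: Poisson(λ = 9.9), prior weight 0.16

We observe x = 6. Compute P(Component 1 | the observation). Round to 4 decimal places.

P(component k | x) = π_k·f_k(x) / marginal(x), where marginal(x) = Σ_j π_j·f_j(x).
Evaluate each component's likelihood at the observed value:
  L_1 = 0.114321
  L_2 = 0.119127
  L_3 = 0.115967
  L_4 = 0.065609
Prior × likelihood for each component:
  π_1·L_1 = 0.46 × 0.114321 = 0.0525877
  π_2·L_2 = 0.26 × 0.119127 = 0.0309731
  π_3·L_3 = 0.12 × 0.115967 = 0.0139161
  π_4·L_4 = 0.16 × 0.065609 = 0.0104974
Normaliser: 0.0525877 + 0.0309731 + 0.0139161 + 0.0104974 = 0.107974
P(Component 1 | the observation) = 0.0525877 / 0.107974 ≈ 0.4870

0.4870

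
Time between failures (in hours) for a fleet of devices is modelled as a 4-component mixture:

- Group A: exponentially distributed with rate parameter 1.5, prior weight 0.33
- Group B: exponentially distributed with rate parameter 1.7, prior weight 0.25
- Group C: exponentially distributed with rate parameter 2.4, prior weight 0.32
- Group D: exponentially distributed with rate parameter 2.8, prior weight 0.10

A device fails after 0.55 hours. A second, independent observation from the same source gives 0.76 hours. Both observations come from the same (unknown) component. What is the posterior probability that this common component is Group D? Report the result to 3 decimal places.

Apply Bayes' rule: the posterior for each component is proportional to its prior times its likelihood at x.
Since both observations come from the same component, the likelihood for component k is f_k(x₁)·f_k(x₂).
  p_A = [0.657352] × [0.479729] = 0.315351
  p_B = [0.667396] × [0.467025] = 0.311691
  p_C = [0.641125] × [0.387309] = 0.248314
  p_D = [0.600267] × [0.333411] = 0.200135
Prior × likelihood for each component:
  π_A·p_A = 0.33 × 0.315351 = 0.104066
  π_B·p_B = 0.25 × 0.311691 = 0.0779227
  π_C·p_C = 0.32 × 0.248314 = 0.0794604
  π_D·p_D = 0.10 × 0.200135 = 0.0200135
Normaliser: 0.104066 + 0.0779227 + 0.0794604 + 0.0200135 = 0.281462
P(Group D | data) = 0.0200135 / 0.281462 ≈ 0.071

0.071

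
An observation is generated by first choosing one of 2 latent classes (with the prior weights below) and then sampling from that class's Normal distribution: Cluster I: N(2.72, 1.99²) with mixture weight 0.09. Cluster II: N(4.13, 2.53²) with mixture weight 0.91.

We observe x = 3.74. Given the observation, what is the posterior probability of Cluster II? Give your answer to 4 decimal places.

0.8996

Apply Bayes' rule: the posterior for each component is proportional to its prior times its likelihood at x.
Evaluate each component's likelihood at the observed value:
  p_I = (1/(1.99·√(2π)))·exp(−(3.74−2.72)²/(2·1.99²)) = 0.200474·exp(-0.13136) = 0.175796
  p_II = (1/(2.53·√(2π)))·exp(−(3.74−4.13)²/(2·2.53²)) = 0.157685·exp(-0.01188) = 0.155822
Prior × likelihood for each component:
  P(Z=I)·p_I = 0.09 × 0.175796 = 0.0158216
  P(Z=II)·p_II = 0.91 × 0.155822 = 0.141798
Evidence: 0.0158216 + 0.141798 = 0.15762
P(Cluster II | x) = 0.141798 / 0.15762 ≈ 0.8996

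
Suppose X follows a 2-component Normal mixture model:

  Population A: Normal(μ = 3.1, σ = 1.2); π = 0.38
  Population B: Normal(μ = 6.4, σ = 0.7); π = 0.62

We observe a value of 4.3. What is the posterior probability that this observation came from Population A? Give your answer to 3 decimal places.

Posterior ∝ prior × likelihood, so P(k | x) ∝ P(Z=k) f_k(x); normalise over all components.
Component likelihoods at x = 4.3:
  L_A = (1/(1.2·√(2π)))·exp(−(4.3−3.1)²/(2·1.2²)) = 0.332452·exp(-0.50000) = 0.201642
  L_B = (1/(0.7·√(2π)))·exp(−(4.3−6.4)²/(2·0.7²)) = 0.569918·exp(-4.50000) = 0.00633121
Weight by the priors:
  P(Z=A)·L_A = 0.38 × 0.201642 = 0.0766241
  P(Z=B)·L_B = 0.62 × 0.00633121 = 0.00392535
Sum: 0.0766241 + 0.00392535 = 0.0805494
P(Population A | x) = 0.0766241 / 0.0805494 ≈ 0.951

0.951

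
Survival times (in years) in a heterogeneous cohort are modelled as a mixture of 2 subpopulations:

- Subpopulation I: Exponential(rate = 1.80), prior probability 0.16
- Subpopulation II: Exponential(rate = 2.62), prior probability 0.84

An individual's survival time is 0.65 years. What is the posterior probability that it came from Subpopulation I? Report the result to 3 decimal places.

P(component k | x) = P(Z=k)·f_k(x) / marginal(x), where marginal(x) = Σ_j P(Z=j)·f_j(x).
Exponential densities:
  p_I = 0.55866
  p_II = 0.477197
Prior × likelihood for each component:
  P(Z=I)·p_I = 0.16 × 0.55866 = 0.0893857
  P(Z=II)·p_II = 0.84 × 0.477197 = 0.400846
Marginal: 0.0893857 + 0.400846 = 0.490231
Responsibility of Subpopulation I: 0.0893857 / 0.490231 ≈ 0.182

0.182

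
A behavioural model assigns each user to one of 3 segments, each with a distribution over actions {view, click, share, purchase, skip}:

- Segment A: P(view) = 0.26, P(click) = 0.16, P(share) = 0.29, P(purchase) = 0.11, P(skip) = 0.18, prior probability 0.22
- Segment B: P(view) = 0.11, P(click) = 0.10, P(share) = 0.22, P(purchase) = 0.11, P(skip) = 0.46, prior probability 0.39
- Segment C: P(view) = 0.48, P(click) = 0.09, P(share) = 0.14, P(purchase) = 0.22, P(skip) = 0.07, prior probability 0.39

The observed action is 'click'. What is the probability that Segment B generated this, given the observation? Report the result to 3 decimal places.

0.357

Apply Bayes' rule: the posterior for each component is proportional to its prior times its likelihood at x.
Evaluate each component's likelihood at the observed value:
  L_A = 0.16
  L_B = 0.1
  L_C = 0.09
Unnormalised posteriors:
  π_A·L_A = 0.22 × 0.16 = 0.0352
  π_B·L_B = 0.39 × 0.1 = 0.039
  π_C·L_C = 0.39 × 0.09 = 0.0351
Sum: 0.0352 + 0.039 + 0.0351 = 0.1093
So the posterior for Segment B is 0.039 / 0.1093 ≈ 0.357.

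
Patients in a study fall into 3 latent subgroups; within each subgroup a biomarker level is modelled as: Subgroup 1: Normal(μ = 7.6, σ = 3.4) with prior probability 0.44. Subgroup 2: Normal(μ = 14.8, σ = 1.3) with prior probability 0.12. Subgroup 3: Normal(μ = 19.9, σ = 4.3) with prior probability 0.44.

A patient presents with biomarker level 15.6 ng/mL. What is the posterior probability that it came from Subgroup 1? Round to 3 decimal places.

Apply Bayes' rule: the posterior for each component is proportional to its prior times its likelihood at x.
Evaluate each component's likelihood at the observed value:
  L_1 = (1/(3.4·√(2π)))·exp(−(15.6−7.6)²/(2·3.4²)) = 0.117336·exp(-2.76817) = 0.007366
  L_2 = (1/(1.3·√(2π)))·exp(−(15.6−14.8)²/(2·1.3²)) = 0.306879·exp(-0.18935) = 0.253941
  L_3 = (1/(4.3·√(2π)))·exp(−(15.6−19.9)²/(2·4.3²)) = 0.092777·exp(-0.50000) = 0.0562723
Prior × likelihood for each component:
  w_1·L_1 = 0.44 × 0.007366 = 0.00324104
  w_2·L_2 = 0.12 × 0.253941 = 0.030473
  w_3·L_3 = 0.44 × 0.0562723 = 0.0247598
Evidence: 0.00324104 + 0.030473 + 0.0247598 = 0.0584738
P(Subgroup 1 | the observation) = 0.00324104 / 0.0584738 ≈ 0.055

0.055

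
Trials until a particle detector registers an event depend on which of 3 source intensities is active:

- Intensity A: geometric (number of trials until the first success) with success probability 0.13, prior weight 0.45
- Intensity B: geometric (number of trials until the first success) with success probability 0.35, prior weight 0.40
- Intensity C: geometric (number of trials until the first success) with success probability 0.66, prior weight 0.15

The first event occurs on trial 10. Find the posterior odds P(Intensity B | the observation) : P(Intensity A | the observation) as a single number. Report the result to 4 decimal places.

0.1736

The posterior odds equal the prior odds times the likelihood ratio: (π_i/π_j)·(f_i(x)/f_j(x)).
Evaluate each component's likelihood at the observed value:
  L_A = 0.13·(1−0.13)^9 = 0.13·0.285544 = 0.0371207
  L_B = 0.35·(1−0.35)^9 = 0.35·0.0207119 = 0.00724917
  L_C = 0.66·(1−0.66)^9 = 0.66·6.0717e-05 = 4.00732e-05
0.00289967 / 0.0167043 ≈ 0.1736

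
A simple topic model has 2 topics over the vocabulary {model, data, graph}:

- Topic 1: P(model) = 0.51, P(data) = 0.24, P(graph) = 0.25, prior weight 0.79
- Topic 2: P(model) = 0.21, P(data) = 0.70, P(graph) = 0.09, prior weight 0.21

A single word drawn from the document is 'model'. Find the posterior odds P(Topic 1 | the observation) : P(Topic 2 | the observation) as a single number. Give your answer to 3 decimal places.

9.136

The posterior odds equal the prior odds times the likelihood ratio: (P(Z=i)/P(Z=j))·(f_i(x)/f_j(x)).
Categorical probabilities:
  L_1 = P(model | comp) = 0.51
  L_2 = P(model | comp) = 0.21
0.4029 / 0.0441 ≈ 9.136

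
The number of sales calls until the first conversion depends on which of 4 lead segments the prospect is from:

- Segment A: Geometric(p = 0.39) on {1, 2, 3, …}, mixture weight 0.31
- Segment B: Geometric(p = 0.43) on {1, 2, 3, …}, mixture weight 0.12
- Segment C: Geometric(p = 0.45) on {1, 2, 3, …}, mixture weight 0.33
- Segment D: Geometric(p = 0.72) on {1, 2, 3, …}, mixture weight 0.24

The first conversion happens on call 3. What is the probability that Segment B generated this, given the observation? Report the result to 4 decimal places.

P(component k | x) = π_k·f_k(x) / marginal(x), where marginal(x) = Σ_j π_j·f_j(x).
Geometric probabilities:
  f_A = 0.145119
  f_B = 0.139707
  f_C = 0.136125
  f_D = 0.056448
Multiply by the mixture weights:
  π_A·f_A = 0.31 × 0.145119 = 0.0449869
  π_B·f_B = 0.12 × 0.139707 = 0.0167648
  π_C·f_C = 0.33 × 0.136125 = 0.0449213
  π_D·f_D = 0.24 × 0.056448 = 0.0135475
Denominator: 0.0449869 + 0.0167648 + 0.0449213 + 0.0135475 = 0.120221
So the posterior for Segment B is 0.0167648 / 0.120221 ≈ 0.1395.

0.1395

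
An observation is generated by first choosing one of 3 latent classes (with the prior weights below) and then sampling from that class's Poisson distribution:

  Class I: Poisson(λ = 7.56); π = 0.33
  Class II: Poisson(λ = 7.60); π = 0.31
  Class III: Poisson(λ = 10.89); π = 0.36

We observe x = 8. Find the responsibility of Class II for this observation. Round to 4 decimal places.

Posterior ∝ prior × likelihood, so P(k | x) ∝ π_k f_k(x); normalise over all components.
Evaluate each component's likelihood at the observed value:
  p_I = e^(−7.56)·7.56^8/8! = 0.137844
  p_II = e^(−7.60)·7.60^8/8! = 0.13815
  p_III = e^(−10.89)·10.89^8/8! = 0.0914609
Multiply by the mixture weights:
  π_I·p_I = 0.33 × 0.137844 = 0.0454885
  π_II·p_II = 0.31 × 0.13815 = 0.0428264
  π_III·p_III = 0.36 × 0.0914609 = 0.0329259
Marginal: 0.0454885 + 0.0428264 + 0.0329259 = 0.121241
P(Class II | x) ≈ 0.3532

0.3532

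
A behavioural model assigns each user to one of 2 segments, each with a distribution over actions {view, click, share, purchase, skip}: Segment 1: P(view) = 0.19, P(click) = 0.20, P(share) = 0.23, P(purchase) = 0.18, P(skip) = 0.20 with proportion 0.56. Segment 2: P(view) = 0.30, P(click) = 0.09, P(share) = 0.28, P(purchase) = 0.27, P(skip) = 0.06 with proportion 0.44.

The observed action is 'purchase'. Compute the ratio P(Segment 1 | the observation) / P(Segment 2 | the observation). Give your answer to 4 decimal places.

0.8485

The posterior odds equal the prior odds times the likelihood ratio: (π_i/π_j)·(f_i(x)/f_j(x)).
Evaluate each component's likelihood at the observed value:
  p_1 = P(purchase | comp) = 0.18
  p_2 = P(purchase | comp) = 0.27
Posterior odds = (π_1·p_1) / (π_2·p_2) = (0.56·0.18) / (0.44·0.27) = 0.1008 / 0.1188 ≈ 0.8485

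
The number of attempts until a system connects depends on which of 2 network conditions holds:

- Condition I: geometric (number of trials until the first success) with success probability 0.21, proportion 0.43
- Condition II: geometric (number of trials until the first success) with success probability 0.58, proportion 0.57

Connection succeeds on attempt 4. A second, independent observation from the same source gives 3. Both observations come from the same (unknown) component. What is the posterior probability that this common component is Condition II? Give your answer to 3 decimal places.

0.300

By Bayes' theorem, P(k | x) = π_k f_k(x) / Σ_j π_j f_j(x).
Since both observations come from the same component, the likelihood for component k is f_k(x₁)·f_k(x₂).
  p_I = [0.21·(1−0.21)^3 = 0.21·0.493039 = 0.103538] × [0.131061] = 0.0135698
  p_II = [0.58·(1−0.58)^3 = 0.58·0.074088 = 0.042971] × [0.102312] = 0.00439645
Prior × likelihood for each component:
  π_I·p_I = 0.43 × 0.0135698 = 0.00583502
  π_II·p_II = 0.57 × 0.00439645 = 0.00250598
Marginal: 0.00583502 + 0.00250598 = 0.008341
Responsibility of Condition II: 0.00250598 / 0.008341 ≈ 0.300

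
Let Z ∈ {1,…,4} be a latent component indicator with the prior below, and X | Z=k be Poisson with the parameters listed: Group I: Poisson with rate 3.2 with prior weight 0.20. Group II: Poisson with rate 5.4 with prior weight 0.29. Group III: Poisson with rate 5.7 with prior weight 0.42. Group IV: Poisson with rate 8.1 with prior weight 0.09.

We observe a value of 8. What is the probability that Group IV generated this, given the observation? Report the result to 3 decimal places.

The responsibility of component k is w_k f_k(x) divided by Σ_j w_j f_j(x).
Evaluate each component's likelihood at the observed value:
  L_I = 0.0111157
  L_II = 0.0809915
  L_III = 0.0924698
  L_IV = 0.1395
Multiply by the mixture weights:
  w_I·L_I = 0.20 × 0.0111157 = 0.00222314
  w_II·L_II = 0.29 × 0.0809915 = 0.0234875
  w_III·L_III = 0.42 × 0.0924698 = 0.0388373
  w_IV·L_IV = 0.09 × 0.1395 = 0.012555
Evidence: 0.00222314 + 0.0234875 + 0.0388373 + 0.012555 = 0.077103
P(Group IV | the observation) = 0.012555 / 0.077103 ≈ 0.163

0.163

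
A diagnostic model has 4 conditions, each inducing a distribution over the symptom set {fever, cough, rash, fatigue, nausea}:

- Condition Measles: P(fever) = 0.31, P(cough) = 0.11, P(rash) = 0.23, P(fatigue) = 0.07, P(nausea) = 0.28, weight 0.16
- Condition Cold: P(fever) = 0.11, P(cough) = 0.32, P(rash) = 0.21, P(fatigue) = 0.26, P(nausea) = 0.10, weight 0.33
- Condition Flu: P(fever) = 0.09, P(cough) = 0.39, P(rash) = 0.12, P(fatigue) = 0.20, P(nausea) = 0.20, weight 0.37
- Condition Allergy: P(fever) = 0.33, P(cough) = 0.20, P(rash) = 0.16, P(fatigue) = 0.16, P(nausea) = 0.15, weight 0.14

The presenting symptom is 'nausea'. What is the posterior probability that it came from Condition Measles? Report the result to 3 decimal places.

P(component k | x) = π_k·f_k(x) / marginal(x), where marginal(x) = Σ_j π_j·f_j(x).
Categorical probabilities:
  L_Measles = P(nausea | comp) = 0.28
  L_Cold = P(nausea | comp) = 0.10
  L_Flu = P(nausea | comp) = 0.20
  L_Allergy = P(nausea | comp) = 0.15
Multiply by the mixture weights:
  π_Measles·L_Measles = 0.16 × 0.28 = 0.0448
  π_Cold·L_Cold = 0.33 × 0.1 = 0.033
  π_Flu·L_Flu = 0.37 × 0.2 = 0.074
  π_Allergy·L_Allergy = 0.14 × 0.15 = 0.021
Marginal: 0.0448 + 0.033 + 0.074 + 0.021 = 0.1728
P(Condition Measles | data) ≈ 0.259

0.259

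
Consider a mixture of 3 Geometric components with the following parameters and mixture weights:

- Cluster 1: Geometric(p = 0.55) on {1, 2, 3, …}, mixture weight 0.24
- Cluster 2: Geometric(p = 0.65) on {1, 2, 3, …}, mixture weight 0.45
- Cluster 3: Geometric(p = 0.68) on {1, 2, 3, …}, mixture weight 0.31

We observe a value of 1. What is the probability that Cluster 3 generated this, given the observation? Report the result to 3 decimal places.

P(component k | x) = π_k·f_k(x) / marginal(x), where marginal(x) = Σ_j π_j·f_j(x).
Component likelihoods at x = 1:
  L_1 = 0.55·(1−0.55)^0 = 0.55·1 = 0.55
  L_2 = 0.65·(1−0.65)^0 = 0.65·1 = 0.65
  L_3 = 0.68·(1−0.68)^0 = 0.68·1 = 0.68
Prior × likelihood for each component:
  π_1·L_1 = 0.24 × 0.55 = 0.132
  π_2·L_2 = 0.45 × 0.65 = 0.2925
  π_3·L_3 = 0.31 × 0.68 = 0.2108
Denominator: 0.132 + 0.2925 + 0.2108 = 0.6353
P(Cluster 3 | data) ≈ 0.332

0.332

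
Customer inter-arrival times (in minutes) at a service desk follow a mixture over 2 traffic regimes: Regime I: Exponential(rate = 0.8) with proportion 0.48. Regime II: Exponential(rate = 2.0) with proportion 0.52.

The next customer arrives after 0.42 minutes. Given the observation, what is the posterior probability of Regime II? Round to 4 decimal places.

P(component k | x) = π_k·f_k(x) / marginal(x), where marginal(x) = Σ_j π_j·f_j(x).
Exponential densities:
  f_I = 0.571698
  f_II = 0.863421
Multiply by the mixture weights:
  π_I·f_I = 0.48 × 0.571698 = 0.274415
  π_II·f_II = 0.52 × 0.863421 = 0.448979
Normaliser: 0.274415 + 0.448979 = 0.723394
P(Regime II | 0.42 minutes) = 0.448979 / 0.723394 ≈ 0.6207

0.6207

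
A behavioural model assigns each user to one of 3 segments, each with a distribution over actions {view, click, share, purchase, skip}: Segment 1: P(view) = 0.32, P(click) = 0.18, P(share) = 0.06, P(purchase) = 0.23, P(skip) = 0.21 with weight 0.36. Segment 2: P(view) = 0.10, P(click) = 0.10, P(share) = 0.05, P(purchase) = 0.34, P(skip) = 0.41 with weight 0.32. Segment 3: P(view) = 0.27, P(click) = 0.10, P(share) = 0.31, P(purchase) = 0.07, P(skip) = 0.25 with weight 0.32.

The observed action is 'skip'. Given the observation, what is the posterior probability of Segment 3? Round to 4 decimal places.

P(component k | x) = P(Z=k)·f_k(x) / marginal(x), where marginal(x) = Σ_j P(Z=j)·f_j(x).
Component likelihoods at x = 'skip':
  p_1 = 0.21
  p_2 = 0.41
  p_3 = 0.25
Prior × likelihood for each component:
  P(Z=1)·p_1 = 0.36 × 0.21 = 0.0756
  P(Z=2)·p_2 = 0.32 × 0.41 = 0.1312
  P(Z=3)·p_3 = 0.32 × 0.25 = 0.08
Normaliser: 0.0756 + 0.1312 + 0.08 = 0.2868
P(Segment 3 | data) ≈ 0.2789

0.2789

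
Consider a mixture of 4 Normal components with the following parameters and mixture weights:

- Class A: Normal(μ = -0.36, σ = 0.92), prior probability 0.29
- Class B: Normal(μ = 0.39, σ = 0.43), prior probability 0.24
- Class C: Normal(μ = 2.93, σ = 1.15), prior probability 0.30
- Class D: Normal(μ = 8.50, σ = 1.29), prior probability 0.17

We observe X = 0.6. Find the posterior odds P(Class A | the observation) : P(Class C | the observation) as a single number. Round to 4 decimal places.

5.4594

Posterior odds = (π_i f_i(x)) / (π_j f_j(x)); the normalising sum cancels.
Evaluate each component's likelihood at the observed value:
  p_A = 0.251583
  p_B = 0.823475
  p_C = 0.0445468
  p_D = 2.22067e-09
Odds = (0.29/0.30) × (0.251583/0.0445468) = 0.966667 × 5.64762 ≈ 5.4594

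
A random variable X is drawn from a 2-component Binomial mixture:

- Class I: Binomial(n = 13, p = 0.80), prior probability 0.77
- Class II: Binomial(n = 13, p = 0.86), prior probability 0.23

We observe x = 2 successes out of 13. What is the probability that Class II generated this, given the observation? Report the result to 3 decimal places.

0.007

Apply Bayes' rule: the posterior for each component is proportional to its prior times its likelihood at x.
Evaluate each component's likelihood at the observed value:
  p_I = C(13,2)·0.80^2·0.20^11 = 78·0.64·2.048e-08 = 1.02236e-06
  p_II = C(13,2)·0.86^2·0.14^11 = 78·0.7396·4.04957e-10 = 2.33615e-08
Prior × likelihood for each component:
  π_I·p_I = 0.77 × 1.02236e-06 = 7.87218e-07
  π_II·p_II = 0.23 × 2.33615e-08 = 5.37313e-09
Marginal: 7.87218e-07 + 5.37313e-09 = 7.92592e-07
Responsibility of Class II: 5.37313e-09 / 7.92592e-07 ≈ 0.007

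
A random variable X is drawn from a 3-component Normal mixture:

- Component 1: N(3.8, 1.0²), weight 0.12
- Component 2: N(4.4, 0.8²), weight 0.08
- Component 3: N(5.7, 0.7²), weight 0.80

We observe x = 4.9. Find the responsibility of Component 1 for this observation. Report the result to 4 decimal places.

0.0882

P(component k | x) = P(Z=k)·f_k(x) / marginal(x), where marginal(x) = Σ_j P(Z=j)·f_j(x).
Evaluate each component's likelihood at the observed value:
  L_1 = (1/(1.0·√(2π)))·exp(−(4.9−3.8)²/(2·1.0²)) = 0.398942·exp(-0.60500) = 0.217852
  L_2 = (1/(0.8·√(2π)))·exp(−(4.9−4.4)²/(2·0.8²)) = 0.498678·exp(-0.19531) = 0.410201
  L_3 = (1/(0.7·√(2π)))·exp(−(4.9−5.7)²/(2·0.7²)) = 0.569918·exp(-0.65306) = 0.296614
Weight by the priors:
  P(Z=1)·L_1 = 0.12 × 0.217852 = 0.0261423
  P(Z=2)·L_2 = 0.08 × 0.410201 = 0.0328161
  P(Z=3)·L_3 = 0.80 × 0.296614 = 0.237291
Normaliser: 0.0261423 + 0.0328161 + 0.237291 = 0.296249
Responsibility of Component 1: 0.0261423 / 0.296249 ≈ 0.0882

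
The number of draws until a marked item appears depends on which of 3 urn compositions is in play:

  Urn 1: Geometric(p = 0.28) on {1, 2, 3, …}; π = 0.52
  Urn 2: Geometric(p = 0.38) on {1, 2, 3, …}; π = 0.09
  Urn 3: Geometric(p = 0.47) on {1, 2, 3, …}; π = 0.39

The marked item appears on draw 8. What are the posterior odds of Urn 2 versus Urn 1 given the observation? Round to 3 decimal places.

Posterior odds = (π_i f_i(x)) / (π_j f_j(x)); the normalising sum cancels.
Component likelihoods at x = 8:
  f_1 = 0.0280857
  f_2 = 0.0133821
  f_3 = 0.00552114
Posterior odds = (π_2·f_2) / (π_1·f_1) = (0.09·0.0133821) / (0.52·0.0280857) = 0.00120439 / 0.0146046 ≈ 0.082

0.082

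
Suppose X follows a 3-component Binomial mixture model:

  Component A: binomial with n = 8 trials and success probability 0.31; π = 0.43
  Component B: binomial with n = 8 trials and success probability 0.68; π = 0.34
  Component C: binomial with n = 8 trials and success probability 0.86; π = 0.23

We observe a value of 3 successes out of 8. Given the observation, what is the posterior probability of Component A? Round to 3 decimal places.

0.845

Posterior ∝ prior × likelihood, so P(k | x) ∝ π_k f_k(x); normalise over all components.
Component likelihoods at x = 3 successes out of 8:
  L_A = 0.260927
  L_B = 0.0590833
  L_C = 0.00191568
Multiply by the mixture weights:
  π_A·L_A = 0.43 × 0.260927 = 0.112198
  π_B·L_B = 0.34 × 0.0590833 = 0.0200883
  π_C·L_C = 0.23 × 0.00191568 = 0.000440607
Sum: 0.112198 + 0.0200883 + 0.000440607 = 0.132727
P(Component A | the observation) ≈ 0.845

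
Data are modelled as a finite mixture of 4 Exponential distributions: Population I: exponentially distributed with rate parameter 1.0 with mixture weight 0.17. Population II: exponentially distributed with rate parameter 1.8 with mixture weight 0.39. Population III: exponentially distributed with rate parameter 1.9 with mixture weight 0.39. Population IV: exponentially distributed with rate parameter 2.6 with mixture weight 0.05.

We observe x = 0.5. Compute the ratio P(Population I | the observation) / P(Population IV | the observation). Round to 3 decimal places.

Since P(k|x) ∝ P(Z=k) f_k(x), the posterior odds are P(Z=i) f_i(x) / (P(Z=j) f_j(x)).
Component likelihoods at x = 0.5:
  p_I = 0.606531
  p_II = 0.731825
  p_III = 0.734808
  p_IV = 0.708583
Posterior odds = (P(Z=I)·p_I) / (P(Z=IV)·p_IV) = (0.17·0.606531) / (0.05·0.708583) = 0.10311 / 0.0354291 ≈ 2.910

2.910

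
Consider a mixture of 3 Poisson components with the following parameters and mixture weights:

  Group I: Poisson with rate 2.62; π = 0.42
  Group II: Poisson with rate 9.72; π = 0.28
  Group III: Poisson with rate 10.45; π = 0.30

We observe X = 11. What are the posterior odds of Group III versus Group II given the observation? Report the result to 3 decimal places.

Only the two components matter; the odds are (P(Z=i) f_i(x)) / (P(Z=j) f_j(x)).
Evaluate each component's likelihood at the observed value:
  f_I = 7.28294e-05
  f_II = 0.110111
  f_III = 0.117692
Odds = (0.30/0.28) × (0.117692/0.110111) = 1.07143 × 1.06885 ≈ 1.145

1.145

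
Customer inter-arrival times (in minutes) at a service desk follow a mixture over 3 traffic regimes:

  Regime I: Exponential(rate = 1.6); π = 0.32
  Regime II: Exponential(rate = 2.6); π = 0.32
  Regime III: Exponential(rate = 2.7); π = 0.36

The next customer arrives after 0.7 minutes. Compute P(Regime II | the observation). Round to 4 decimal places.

P(component k | x) = w_k·f_k(x) / marginal(x), where marginal(x) = Σ_j w_j·f_j(x).
Exponential densities:
  L_I = 0.522048
  L_II = 0.421267
  L_III = 0.407894
Unnormalised posteriors:
  w_I·L_I = 0.32 × 0.522048 = 0.167055
  w_II·L_II = 0.32 × 0.421267 = 0.134805
  w_III·L_III = 0.36 × 0.407894 = 0.146842
Sum: 0.167055 + 0.134805 + 0.146842 = 0.448702
So the posterior for Regime II is 0.134805 / 0.448702 ≈ 0.3004.

0.3004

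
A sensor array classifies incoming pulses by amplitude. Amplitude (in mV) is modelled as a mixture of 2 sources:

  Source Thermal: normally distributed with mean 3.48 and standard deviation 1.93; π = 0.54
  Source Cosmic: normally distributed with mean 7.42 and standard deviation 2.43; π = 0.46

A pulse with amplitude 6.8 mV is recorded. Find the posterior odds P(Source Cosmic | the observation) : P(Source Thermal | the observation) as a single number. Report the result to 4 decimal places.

Since P(k|x) ∝ π_k f_k(x), the posterior odds are π_i f_i(x) / (π_j f_j(x)).
Evaluate each component's likelihood at the observed value:
  p_Thermal = (1/(1.93·√(2π)))·exp(−(6.8−3.48)²/(2·1.93²)) = 0.206706·exp(-1.47956) = 0.0470749
  p_Cosmic = (1/(2.43·√(2π)))·exp(−(6.8−7.42)²/(2·2.43²)) = 0.164174·exp(-0.03255) = 0.158916
0.0731014 / 0.0254205 ≈ 2.8757

2.8757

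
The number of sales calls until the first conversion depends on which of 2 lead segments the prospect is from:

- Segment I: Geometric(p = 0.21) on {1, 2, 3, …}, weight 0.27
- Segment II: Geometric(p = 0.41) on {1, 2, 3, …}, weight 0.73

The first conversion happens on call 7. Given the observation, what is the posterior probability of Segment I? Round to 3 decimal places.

P(component k | x) = π_k·f_k(x) / marginal(x), where marginal(x) = Σ_j π_j·f_j(x).
Evaluate each component's likelihood at the observed value:
  L_I = 0.21·(1−0.21)^6 = 0.21·0.243087 = 0.0510484
  L_II = 0.41·(1−0.41)^6 = 0.41·0.0421805 = 0.017294
Prior × likelihood for each component:
  π_I·L_I = 0.27 × 0.0510484 = 0.0137831
  π_II·L_II = 0.73 × 0.017294 = 0.0126246
Evidence: 0.0137831 + 0.0126246 = 0.0264077
Responsibility of Segment I: 0.0137831 / 0.0264077 ≈ 0.522

0.522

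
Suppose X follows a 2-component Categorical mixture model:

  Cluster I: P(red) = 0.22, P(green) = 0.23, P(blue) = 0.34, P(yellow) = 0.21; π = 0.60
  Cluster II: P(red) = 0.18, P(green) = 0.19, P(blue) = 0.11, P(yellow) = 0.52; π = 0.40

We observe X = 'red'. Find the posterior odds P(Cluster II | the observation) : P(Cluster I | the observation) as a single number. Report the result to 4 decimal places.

Only the two components matter; the odds are (π_i f_i(x)) / (π_j f_j(x)).
Categorical probabilities:
  f_I = P(red | comp) = 0.22
  f_II = P(red | comp) = 0.18
Odds = (0.40/0.60) × (0.18/0.22) = 0.666667 × 0.818182 ≈ 0.5455

0.5455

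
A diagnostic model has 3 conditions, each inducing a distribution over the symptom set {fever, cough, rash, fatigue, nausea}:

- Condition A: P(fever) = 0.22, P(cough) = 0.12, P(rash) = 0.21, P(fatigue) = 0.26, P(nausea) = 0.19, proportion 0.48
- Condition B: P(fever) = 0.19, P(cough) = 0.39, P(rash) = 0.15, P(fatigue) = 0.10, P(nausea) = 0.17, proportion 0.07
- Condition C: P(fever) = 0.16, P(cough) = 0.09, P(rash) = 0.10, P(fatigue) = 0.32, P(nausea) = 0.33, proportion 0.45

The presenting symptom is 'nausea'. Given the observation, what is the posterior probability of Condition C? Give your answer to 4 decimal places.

0.5902

Apply Bayes' rule: the posterior for each component is proportional to its prior times its likelihood at x.
Component likelihoods at x = 'nausea':
  p_A = P(nausea | comp) = 0.19
  p_B = P(nausea | comp) = 0.17
  p_C = P(nausea | comp) = 0.33
Prior × likelihood for each component:
  w_A·p_A = 0.48 × 0.19 = 0.0912
  w_B·p_B = 0.07 × 0.17 = 0.0119
  w_C·p_C = 0.45 × 0.33 = 0.1485
Sum: 0.0912 + 0.0119 + 0.1485 = 0.2516
P(Condition C | the observation) = 0.1485 / 0.2516 ≈ 0.5902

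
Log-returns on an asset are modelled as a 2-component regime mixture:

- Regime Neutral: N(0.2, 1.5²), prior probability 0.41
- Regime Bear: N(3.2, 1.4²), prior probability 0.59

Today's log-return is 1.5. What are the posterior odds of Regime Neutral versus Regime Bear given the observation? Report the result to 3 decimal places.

Posterior odds = (w_i f_i(x)) / (w_j f_j(x)); the normalising sum cancels.
Evaluate each component's likelihood at the observed value:
  L_Neutral = 0.182691
  L_Bear = 0.136333
0.0749033 / 0.0804364 ≈ 0.931

0.931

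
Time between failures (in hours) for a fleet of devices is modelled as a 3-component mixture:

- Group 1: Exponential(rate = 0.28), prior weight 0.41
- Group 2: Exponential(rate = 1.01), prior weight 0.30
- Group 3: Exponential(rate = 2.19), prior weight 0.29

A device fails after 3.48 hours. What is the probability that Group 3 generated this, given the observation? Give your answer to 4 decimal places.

The responsibility of component k is P(Z=k) f_k(x) divided by Σ_j P(Z=j) f_j(x).
Exponential densities:
  p_1 = 0.28·e^(−0.28·3.48) = 0.28·e^(−0.9744) = 0.105677
  p_2 = 1.01·e^(−1.01·3.48) = 1.01·e^(−3.5148) = 0.0300513
  p_3 = 2.19·e^(−2.19·3.48) = 2.19·e^(−7.6212) = 0.001073
Unnormalised posteriors:
  P(Z=1)·p_1 = 0.41 × 0.105677 = 0.0433277
  P(Z=2)·p_2 = 0.30 × 0.0300513 = 0.00901539
  P(Z=3)·p_3 = 0.29 × 0.001073 = 0.000311169
Sum: 0.0433277 + 0.00901539 + 0.000311169 = 0.0526542
Responsibility of Group 3: 0.000311169 / 0.0526542 ≈ 0.0059

0.0059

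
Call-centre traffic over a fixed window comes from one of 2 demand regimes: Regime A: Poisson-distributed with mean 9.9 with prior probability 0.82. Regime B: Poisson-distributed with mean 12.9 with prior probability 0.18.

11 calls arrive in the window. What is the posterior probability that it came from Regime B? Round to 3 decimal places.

The responsibility of component k is π_k f_k(x) divided by Σ_j π_j f_j(x).
Component likelihoods at x = 11 calls:
  p_A = e^(−9.9)·9.9^11/11! = 0.112542
  p_B = e^(−12.9)·12.9^11/11! = 0.103023
Multiply by the mixture weights:
  π_A·p_A = 0.82 × 0.112542 = 0.0922847
  π_B·p_B = 0.18 × 0.103023 = 0.0185441
Evidence: 0.0922847 + 0.0185441 = 0.110829
So the posterior for Regime B is 0.0185441 / 0.110829 ≈ 0.167.

0.167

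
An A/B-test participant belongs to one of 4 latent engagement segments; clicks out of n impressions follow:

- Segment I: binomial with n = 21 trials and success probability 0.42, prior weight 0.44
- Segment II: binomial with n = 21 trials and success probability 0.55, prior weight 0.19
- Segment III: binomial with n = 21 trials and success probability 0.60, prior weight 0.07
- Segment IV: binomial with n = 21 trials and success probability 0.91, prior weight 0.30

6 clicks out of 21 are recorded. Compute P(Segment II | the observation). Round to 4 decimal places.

The responsibility of component k is P(Z=k) f_k(x) divided by Σ_j P(Z=j) f_j(x).
Evaluate each component's likelihood at the observed value:
  L_I = 0.0842224
  L_II = 0.00943791
  L_III = 0.00271844
  L_IV = 6.34451e-12
Weight by the priors:
  P(Z=I)·L_I = 0.44 × 0.0842224 = 0.0370578
  P(Z=II)·L_II = 0.19 × 0.00943791 = 0.0017932
  P(Z=III)·L_III = 0.07 × 0.00271844 = 0.000190291
  P(Z=IV)·L_IV = 0.30 × 6.34451e-12 = 1.90335e-12
Sum: 0.0370578 + 0.0017932 + 0.000190291 + 1.90335e-12 = 0.0390413
Responsibility of Segment II: 0.0017932 / 0.0390413 ≈ 0.0459

0.0459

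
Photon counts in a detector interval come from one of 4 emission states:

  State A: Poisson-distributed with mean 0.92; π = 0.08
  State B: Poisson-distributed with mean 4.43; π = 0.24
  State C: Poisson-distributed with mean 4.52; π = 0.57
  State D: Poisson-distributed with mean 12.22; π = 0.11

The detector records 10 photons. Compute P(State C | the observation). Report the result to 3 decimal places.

The responsibility of component k is P(Z=k) f_k(x) divided by Σ_j P(Z=j) f_j(x).
Poisson probabilities:
  p_A = 4.7705e-08
  p_B = 0.00955762
  p_C = 0.010681
  p_D = 0.100895
Prior × likelihood for each component:
  P(Z=A)·p_A = 0.08 × 4.7705e-08 = 3.8164e-09
  P(Z=B)·p_B = 0.24 × 0.00955762 = 0.00229383
  P(Z=C)·p_C = 0.57 × 0.010681 = 0.00608815
  P(Z=D)·p_D = 0.11 × 0.100895 = 0.0110985
Evidence: 3.8164e-09 + 0.00229383 + 0.00608815 + 0.0110985 = 0.0194804
Responsibility of State C: 0.00608815 / 0.0194804 ≈ 0.313

0.313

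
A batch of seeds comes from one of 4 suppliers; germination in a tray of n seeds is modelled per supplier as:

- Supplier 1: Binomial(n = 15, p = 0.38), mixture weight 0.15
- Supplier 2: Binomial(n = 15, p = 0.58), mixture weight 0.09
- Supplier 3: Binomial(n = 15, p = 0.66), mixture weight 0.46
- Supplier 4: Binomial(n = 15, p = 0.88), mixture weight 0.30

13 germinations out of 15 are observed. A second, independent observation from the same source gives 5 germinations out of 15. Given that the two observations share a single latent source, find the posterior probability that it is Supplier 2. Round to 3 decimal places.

Apply Bayes' rule: the posterior for each component is proportional to its prior times its likelihood at x.
Since both observations come from the same component, the likelihood for component k is f_k(x₁)·f_k(x₂).
  f_1 = [C(15,13)·0.38^13·0.62^2 = 105·3.44498e-06·0.3844 = 0.000139046] × [0.199706] = 2.77683e-05
  f_2 = [C(15,13)·0.58^13·0.42^2 = 105·0.000840551·0.1764 = 0.0155687] × [0.0336657] = 0.000524131
  f_3 = [C(15,13)·0.66^13·0.34^2 = 105·0.00450891·0.1156 = 0.0547291] × [0.00776362] = 0.000424896
  f_4 = [C(15,13)·0.88^13·0.12^2 = 105·0.189791·0.0144 = 0.286963] × [9.81253e-07] = 2.81584e-07
Multiply by the mixture weights:
  π_1·f_1 = 0.15 × 2.77683e-05 = 4.16525e-06
  π_2·f_2 = 0.09 × 0.000524131 = 4.71718e-05
  π_3·f_3 = 0.46 × 0.000424896 = 0.000195452
  π_4·f_4 = 0.30 × 2.81584e-07 = 8.44751e-08
Sum: 4.16525e-06 + 4.71718e-05 + 0.000195452 + 8.44751e-08 = 0.000246874
P(Supplier 2 | data) = 4.71718e-05 / 0.000246874 ≈ 0.191

0.191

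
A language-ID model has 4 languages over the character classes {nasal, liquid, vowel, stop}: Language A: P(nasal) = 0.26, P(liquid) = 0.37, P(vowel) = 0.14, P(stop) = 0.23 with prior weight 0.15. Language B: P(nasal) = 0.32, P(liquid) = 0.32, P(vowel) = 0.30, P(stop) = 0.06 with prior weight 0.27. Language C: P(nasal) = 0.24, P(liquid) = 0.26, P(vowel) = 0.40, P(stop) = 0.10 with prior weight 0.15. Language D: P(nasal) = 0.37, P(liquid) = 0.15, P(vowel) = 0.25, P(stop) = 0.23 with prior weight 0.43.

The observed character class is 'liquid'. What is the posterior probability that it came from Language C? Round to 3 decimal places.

0.159

Posterior ∝ prior × likelihood, so P(k | x) ∝ P(Z=k) f_k(x); normalise over all components.
Categorical probabilities:
  L_A = P(liquid | comp) = 0.37
  L_B = P(liquid | comp) = 0.32
  L_C = P(liquid | comp) = 0.26
  L_D = P(liquid | comp) = 0.15
Multiply by the mixture weights:
  P(Z=A)·L_A = 0.15 × 0.37 = 0.0555
  P(Z=B)·L_B = 0.27 × 0.32 = 0.0864
  P(Z=C)·L_C = 0.15 × 0.26 = 0.039
  P(Z=D)·L_D = 0.43 × 0.15 = 0.0645
Evidence: 0.0555 + 0.0864 + 0.039 + 0.0645 = 0.2454
P(Language C | x) = 0.039 / 0.2454 ≈ 0.159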